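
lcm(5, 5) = 5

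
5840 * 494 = 2884960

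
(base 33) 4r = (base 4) 2133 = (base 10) 159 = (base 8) 237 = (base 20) 7j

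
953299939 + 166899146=1120199085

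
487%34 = 11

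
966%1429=966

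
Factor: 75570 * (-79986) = -1 * 2^2 * 3^2 * 5^1 * 11^1 * 229^1 * 13331^1 = -6044542020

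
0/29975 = 0 = 0.00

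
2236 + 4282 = 6518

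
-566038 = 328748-894786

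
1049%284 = 197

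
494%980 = 494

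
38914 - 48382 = -9468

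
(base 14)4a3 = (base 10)927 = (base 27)179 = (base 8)1637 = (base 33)s3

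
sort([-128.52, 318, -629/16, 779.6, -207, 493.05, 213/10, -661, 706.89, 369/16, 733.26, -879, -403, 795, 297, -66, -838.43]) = [-879, -838.43, -661, -403, -207, -128.52, -66, -629/16, 213/10, 369/16, 297, 318, 493.05, 706.89, 733.26, 779.6, 795]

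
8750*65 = 568750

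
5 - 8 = -3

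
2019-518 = 1501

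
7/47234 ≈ 0.000148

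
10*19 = 190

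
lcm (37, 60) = 2220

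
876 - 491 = 385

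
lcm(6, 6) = 6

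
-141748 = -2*70874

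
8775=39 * 225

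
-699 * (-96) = 67104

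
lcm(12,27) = 108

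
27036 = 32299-5263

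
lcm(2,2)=2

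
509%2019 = 509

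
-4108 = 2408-6516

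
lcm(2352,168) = 2352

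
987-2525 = -1538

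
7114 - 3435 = 3679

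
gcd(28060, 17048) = 4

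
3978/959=4 + 142/959 ≈ 4.15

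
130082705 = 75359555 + 54723150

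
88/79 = 1 + 9/79 ≈ 1.11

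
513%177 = 159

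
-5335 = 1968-7303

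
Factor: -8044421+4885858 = -1*283^1*11161^1 = -3158563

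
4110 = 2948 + 1162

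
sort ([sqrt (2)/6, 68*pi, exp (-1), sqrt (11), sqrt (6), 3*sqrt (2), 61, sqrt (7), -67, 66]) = [-67, sqrt (2)/6, exp (-1), sqrt (6), sqrt (7), sqrt (11), 3*sqrt (2), 61, 66, 68*pi]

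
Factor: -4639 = -1 * 4639^1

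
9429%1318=203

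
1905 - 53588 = -51683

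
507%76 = 51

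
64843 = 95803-30960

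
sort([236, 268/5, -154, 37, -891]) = [-891, -154, 37, 268/5, 236]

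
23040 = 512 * 45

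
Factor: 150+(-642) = -1*2^2*3^1*41^1 = -492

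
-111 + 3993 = 3882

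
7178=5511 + 1667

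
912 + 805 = 1717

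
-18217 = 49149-67366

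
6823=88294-81471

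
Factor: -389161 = -1*389161^1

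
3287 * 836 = 2747932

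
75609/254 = 297 + 171/254 ≈ 297.67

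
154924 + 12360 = 167284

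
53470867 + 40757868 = 94228735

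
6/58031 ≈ 0.000103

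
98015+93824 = 191839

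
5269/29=181 + 20/29 ≈ 181.69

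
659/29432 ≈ 0.0224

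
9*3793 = 34137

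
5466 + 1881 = 7347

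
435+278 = 713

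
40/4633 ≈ 0.00863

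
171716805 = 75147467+96569338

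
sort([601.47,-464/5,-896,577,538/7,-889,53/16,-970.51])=[-970.51,-896,-889,-464/5,53/16,538/7,577,601.47]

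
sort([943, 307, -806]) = [-806, 307, 943]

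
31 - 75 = -44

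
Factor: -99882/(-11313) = 2^1 * 3^(-1) * 31^1 * 179^1 * 419^(-1) = 11098/1257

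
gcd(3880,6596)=388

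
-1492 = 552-2044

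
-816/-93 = 8 + 24/31 ≈ 8.77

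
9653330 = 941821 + 8711509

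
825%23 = 20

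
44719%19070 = 6579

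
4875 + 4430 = 9305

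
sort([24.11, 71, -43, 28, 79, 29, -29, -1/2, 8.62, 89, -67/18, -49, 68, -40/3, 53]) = [-49, -43, -29, -40/3, -67/18, -1/2, 8.62, 24.11, 28, 29, 53, 68, 71, 79, 89]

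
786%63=30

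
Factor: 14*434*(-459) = -1*2^2*3^3*7^2*17^1*31^1 = -2788884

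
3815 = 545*7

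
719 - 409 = 310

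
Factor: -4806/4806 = -1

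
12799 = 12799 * 1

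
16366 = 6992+9374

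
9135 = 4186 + 4949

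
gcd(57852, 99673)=1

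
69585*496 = 34514160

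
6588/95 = 69 + 33/95 ≈ 69.35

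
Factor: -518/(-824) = 2^(-2) * 7^1 * 37^1 * 103^(-1) = 259/412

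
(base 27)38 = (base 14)65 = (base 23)3k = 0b1011001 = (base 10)89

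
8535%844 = 95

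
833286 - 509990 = 323296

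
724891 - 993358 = -268467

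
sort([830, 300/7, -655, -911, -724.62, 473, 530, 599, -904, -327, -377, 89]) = [-911, -904, -724.62, -655, -377, -327, 300/7, 89, 473, 530, 599, 830]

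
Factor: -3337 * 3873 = -1 * 3^1 * 47^1 * 71^1 * 1291^1 = -12924201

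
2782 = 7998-5216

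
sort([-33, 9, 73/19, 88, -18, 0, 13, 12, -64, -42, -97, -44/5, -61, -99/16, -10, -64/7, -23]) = [-97, -64, -61, -42, -33, -23, -18, -10, -64/7, -44/5, -99/16, 0, 73/19, 9, 12, 13, 88]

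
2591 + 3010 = 5601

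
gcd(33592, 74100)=988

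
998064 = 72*13862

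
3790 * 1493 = 5658470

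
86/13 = 6 + 8/13 ≈ 6.62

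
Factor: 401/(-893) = -1 * 19^(-1) * 47^(-1) * 401^1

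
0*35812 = 0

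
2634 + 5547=8181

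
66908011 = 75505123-8597112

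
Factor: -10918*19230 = -1*2^2*3^1*5^1*53^1*103^1*641^1 = -209953140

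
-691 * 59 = -40769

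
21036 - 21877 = -841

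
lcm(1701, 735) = 59535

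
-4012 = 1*(-4012)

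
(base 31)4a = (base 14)98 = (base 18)78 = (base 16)86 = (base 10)134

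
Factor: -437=-1 * 19^1 * 23^1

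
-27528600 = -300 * 91762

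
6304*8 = 50432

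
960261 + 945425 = 1905686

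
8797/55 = 159 + 52/55 ≈ 159.95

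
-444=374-818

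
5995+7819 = 13814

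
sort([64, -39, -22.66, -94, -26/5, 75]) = [-94, -39, -22.66, -26/5, 64, 75]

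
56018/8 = 7002 + 1/4 = 7002.25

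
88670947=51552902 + 37118045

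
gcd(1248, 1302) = 6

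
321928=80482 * 4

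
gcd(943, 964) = 1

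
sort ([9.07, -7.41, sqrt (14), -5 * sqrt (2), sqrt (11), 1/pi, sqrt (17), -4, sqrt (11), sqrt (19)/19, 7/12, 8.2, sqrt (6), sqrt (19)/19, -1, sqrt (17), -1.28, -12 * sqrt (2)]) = [-12 * sqrt (2), -7.41, -5 * sqrt (2), -4, -1.28, -1, sqrt (19)/19, sqrt (19)/19, 1/pi, 7/12, sqrt (6), sqrt (11), sqrt (11), sqrt (14), sqrt (17), sqrt (17), 8.2, 9.07]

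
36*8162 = 293832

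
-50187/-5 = 10037+2/5 = 10037.40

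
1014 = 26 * 39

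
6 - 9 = -3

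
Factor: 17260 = 2^2 * 5^1 * 863^1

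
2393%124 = 37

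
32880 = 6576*5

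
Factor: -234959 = -1 * 234959^1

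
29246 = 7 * 4178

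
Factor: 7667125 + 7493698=29^1*522787^1=15160823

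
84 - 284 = -200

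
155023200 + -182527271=-27504071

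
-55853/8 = -6981-5/8 ≈ -6981.63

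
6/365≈0.0164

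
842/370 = 2 + 51/185 ≈ 2.28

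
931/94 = 9+85/94 ≈ 9.90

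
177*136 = 24072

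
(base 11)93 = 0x66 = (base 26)3o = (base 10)102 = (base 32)36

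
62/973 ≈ 0.0637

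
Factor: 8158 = 2^1 * 4079^1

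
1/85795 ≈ 0.0000117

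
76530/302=253 + 62/151 ≈ 253.41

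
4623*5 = 23115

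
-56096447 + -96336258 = -152432705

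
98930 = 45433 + 53497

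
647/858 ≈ 0.754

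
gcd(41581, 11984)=1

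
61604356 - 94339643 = -32735287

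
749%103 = 28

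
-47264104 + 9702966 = -37561138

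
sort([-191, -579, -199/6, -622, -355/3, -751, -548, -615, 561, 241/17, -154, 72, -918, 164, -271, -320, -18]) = [-918, -751, -622, -615, -579, -548, -320, -271, -191, -154, -355/3, -199/6, -18, 241/17, 72, 164, 561]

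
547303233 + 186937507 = 734240740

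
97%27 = 16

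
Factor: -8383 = -1*83^1*101^1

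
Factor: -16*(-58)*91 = 2^5*7^1*13^1*29^1 = 84448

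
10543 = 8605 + 1938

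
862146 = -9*(-95794)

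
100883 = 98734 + 2149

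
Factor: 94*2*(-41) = -1*2^2*41^1*47^1 = -7708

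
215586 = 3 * 71862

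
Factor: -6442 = -1*2^1*3221^1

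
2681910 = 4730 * 567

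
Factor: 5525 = 5^2*13^1*17^1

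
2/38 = 1/19 ≈ 0.0526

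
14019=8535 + 5484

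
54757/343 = 159 + 220/343 ≈ 159.64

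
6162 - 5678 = 484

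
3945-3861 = 84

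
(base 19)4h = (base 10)93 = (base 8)135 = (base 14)69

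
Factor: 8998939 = 211^1*42649^1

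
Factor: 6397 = 6397^1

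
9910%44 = 10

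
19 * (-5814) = -110466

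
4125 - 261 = 3864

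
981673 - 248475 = 733198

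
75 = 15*5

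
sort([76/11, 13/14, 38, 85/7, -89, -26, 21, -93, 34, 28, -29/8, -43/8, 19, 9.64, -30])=[-93, -89, -30, -26, -43/8, -29/8, 13/14, 76/11, 9.64, 85/7, 19, 21, 28, 34, 38]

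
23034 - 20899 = 2135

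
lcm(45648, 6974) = 502128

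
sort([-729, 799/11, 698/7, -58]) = [-729, -58, 799/11, 698/7]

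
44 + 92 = 136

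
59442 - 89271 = -29829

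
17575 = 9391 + 8184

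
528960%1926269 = 528960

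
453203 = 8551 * 53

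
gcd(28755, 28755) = 28755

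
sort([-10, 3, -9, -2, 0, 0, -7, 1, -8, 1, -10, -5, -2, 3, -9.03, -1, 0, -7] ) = [-10, -10, -9.03, -9, -8, -7, -7, -5, -2, -2, -1, 0, 0, 0, 1, 1, 3, 3] 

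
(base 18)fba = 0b1001111001100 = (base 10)5068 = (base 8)11714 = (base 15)177d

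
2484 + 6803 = 9287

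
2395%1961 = 434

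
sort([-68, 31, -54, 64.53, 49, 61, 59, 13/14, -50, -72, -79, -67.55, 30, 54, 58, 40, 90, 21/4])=[-79, -72, -68, -67.55, -54, -50, 13/14, 21/4, 30, 31, 40, 49, 54, 58, 59, 61, 64.53, 90]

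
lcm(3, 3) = 3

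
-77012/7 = -11001 - 5/7 ≈ -11001.71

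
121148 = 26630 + 94518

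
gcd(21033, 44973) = 171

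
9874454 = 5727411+4147043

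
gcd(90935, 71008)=1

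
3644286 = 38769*94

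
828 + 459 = 1287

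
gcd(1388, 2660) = 4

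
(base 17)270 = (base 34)kh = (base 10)697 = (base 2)1010111001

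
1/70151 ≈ 0.0000143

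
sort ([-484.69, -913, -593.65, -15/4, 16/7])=[-913, -593.65, -484.69, -15/4, 16/7]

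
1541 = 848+693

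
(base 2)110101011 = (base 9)524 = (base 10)427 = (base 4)12223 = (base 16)1ab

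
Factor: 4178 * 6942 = 2^2 * 3^1 * 13^1 * 89^1 * 2089^1 = 29003676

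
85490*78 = 6668220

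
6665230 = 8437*790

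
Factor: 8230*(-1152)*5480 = -1*2^11*3^2*5^2*137^1*823^1 = -51955660800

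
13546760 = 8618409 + 4928351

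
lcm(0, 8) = 0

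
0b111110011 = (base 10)499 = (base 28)hn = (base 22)10f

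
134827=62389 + 72438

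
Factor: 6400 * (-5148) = -1 * 2^10 * 3^2 * 5^2 * 11^1 * 13^1 = -32947200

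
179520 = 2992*60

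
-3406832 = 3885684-7292516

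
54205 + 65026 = 119231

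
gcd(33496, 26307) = 79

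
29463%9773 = 144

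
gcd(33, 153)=3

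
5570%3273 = 2297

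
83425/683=122 + 99/683 ≈ 122.14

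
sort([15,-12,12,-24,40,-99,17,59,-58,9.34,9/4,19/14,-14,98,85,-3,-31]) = [-99,-58,-31,-24,-14,-12,-3,19/14,9/4,9.34,12,15,17,40,59,85,98]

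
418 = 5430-5012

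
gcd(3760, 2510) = 10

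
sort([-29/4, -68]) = [-68, -29/4]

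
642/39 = 16 + 6/13 ≈ 16.46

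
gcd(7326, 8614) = 2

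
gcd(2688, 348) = 12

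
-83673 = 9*(-9297)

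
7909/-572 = -13 - 43/52 ≈ -13.83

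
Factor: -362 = -1*2^1*181^1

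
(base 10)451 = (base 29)fg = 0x1c3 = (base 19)14e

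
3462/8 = 432 + 3/4 = 432.75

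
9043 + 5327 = 14370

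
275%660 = 275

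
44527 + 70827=115354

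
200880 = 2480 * 81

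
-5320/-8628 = 1330/2157 ≈ 0.617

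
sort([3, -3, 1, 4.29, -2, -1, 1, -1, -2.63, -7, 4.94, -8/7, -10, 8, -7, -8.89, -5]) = [-10, -8.89, -7, -7, -5, -3, -2.63, -2, -8/7, -1, -1, 1, 1, 3, 4.29, 4.94, 8]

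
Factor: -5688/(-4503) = 2^3*3^1*19^(-1) = 24/19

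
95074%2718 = 2662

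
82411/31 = 2658 + 13/31 ≈ 2658.42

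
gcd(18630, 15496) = 2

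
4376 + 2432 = 6808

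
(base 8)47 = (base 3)1110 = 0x27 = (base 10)39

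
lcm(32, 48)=96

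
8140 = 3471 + 4669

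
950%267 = 149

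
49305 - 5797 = 43508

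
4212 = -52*(-81)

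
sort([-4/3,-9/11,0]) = [-4/3,-9/11,0]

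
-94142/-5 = 18828 + 2/5 = 18828.40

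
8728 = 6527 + 2201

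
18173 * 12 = 218076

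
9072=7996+1076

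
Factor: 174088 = 2^3 * 47^1 * 463^1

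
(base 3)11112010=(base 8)6341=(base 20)84h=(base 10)3297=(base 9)4463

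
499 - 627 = -128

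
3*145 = 435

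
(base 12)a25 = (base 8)2675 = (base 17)517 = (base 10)1469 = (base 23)2hk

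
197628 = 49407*4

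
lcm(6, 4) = 12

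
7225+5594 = 12819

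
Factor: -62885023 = -1*17^1*433^1*8543^1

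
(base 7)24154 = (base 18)115g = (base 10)6262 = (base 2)1100001110110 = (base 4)1201312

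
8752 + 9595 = 18347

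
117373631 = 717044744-599671113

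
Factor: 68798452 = 2^2 * 43^1 * 53^1 * 7547^1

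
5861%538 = 481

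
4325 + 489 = 4814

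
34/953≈0.0357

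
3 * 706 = 2118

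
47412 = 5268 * 9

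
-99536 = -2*49768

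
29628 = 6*4938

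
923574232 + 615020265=1538594497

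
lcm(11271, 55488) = 721344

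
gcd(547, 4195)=1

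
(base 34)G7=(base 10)551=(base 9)672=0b1000100111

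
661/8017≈0.0824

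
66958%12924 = 2338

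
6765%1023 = 627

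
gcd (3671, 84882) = 1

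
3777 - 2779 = 998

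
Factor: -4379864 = -1*2^3*547483^1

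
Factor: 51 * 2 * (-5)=-1 * 2^1 * 3^1 * 5^1 * 17^1=-510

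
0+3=3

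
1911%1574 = 337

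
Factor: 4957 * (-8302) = -1 * 2^1 * 7^1 * 593^1 * 4957^1 = -41153014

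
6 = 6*1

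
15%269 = 15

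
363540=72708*5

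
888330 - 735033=153297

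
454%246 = 208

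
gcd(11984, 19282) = 2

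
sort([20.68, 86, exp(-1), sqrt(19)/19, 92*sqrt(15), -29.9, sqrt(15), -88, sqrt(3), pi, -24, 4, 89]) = [-88, -29.9, -24, sqrt(19)/19, exp(-1), sqrt(3), pi, sqrt(15), 4, 20.68, 86, 89, 92*sqrt(15)]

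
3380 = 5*676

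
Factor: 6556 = 2^2 * 11^1 * 149^1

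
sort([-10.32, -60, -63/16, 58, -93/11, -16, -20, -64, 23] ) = [-64, -60, -20, -16, -10.32, -93/11, -63/16, 23, 58] 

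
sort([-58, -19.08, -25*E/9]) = [-58, -19.08, -25*E/9]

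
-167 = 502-669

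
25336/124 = 6334/31 ≈ 204.32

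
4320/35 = 123+3/7 ≈ 123.43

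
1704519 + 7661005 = 9365524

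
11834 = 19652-7818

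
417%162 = 93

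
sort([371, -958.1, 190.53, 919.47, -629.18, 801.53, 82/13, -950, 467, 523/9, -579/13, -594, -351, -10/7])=[-958.1, -950, -629.18, -594, -351, -579/13, -10/7, 82/13, 523/9, 190.53, 371, 467, 801.53, 919.47]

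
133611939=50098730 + 83513209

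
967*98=94766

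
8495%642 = 149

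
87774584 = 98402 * 892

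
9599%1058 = 77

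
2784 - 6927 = -4143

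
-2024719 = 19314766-21339485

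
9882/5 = 1976 + 2/5 = 1976.40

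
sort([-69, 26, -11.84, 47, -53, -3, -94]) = [-94, -69, -53, -11.84, -3, 26, 47]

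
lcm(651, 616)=57288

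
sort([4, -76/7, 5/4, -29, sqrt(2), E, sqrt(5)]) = [-29, -76/7, 5/4, sqrt(2), sqrt(5), E, 4]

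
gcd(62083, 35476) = 8869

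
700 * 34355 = 24048500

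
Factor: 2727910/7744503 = 2^1 * 3^(-1) * 5^1 * 13^(-1) * 17^(-1) * 53^1 * 5147^1 * 11681^(-1)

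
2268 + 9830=12098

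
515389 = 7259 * 71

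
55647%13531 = 1523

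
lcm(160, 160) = 160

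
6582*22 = 144804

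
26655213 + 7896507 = 34551720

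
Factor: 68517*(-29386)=-1*2^1*3^2*7^1*23^1*331^1*2099^1=-2013440562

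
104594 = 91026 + 13568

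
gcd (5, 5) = 5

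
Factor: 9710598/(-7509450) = -1 * 5^(-2) * 13^(-1) * 3851^(-1) * 1618433^1 = -1618433/1251575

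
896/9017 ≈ 0.0994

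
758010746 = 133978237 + 624032509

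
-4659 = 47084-51743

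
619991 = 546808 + 73183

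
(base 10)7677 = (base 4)1313331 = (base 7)31245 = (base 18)15c9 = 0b1110111111101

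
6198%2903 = 392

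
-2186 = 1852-4038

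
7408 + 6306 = 13714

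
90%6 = 0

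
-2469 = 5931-8400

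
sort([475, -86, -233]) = [-233, -86, 475]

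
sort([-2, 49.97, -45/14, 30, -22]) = [-22, -45/14, -2, 30, 49.97]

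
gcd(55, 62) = 1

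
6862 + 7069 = 13931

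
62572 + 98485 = 161057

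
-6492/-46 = 141+3/23 ≈ 141.13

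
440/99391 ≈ 0.00443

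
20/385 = 4/77 ≈ 0.0519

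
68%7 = 5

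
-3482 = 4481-7963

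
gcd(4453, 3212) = 73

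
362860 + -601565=-238705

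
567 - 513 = 54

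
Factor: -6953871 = -1*3^1*2317957^1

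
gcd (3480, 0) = 3480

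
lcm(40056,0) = 0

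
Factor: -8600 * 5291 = -1 * 2^3 * 5^2 * 11^1 * 13^1 * 37^1 * 43^1 = -45502600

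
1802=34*53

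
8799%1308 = 951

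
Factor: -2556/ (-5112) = 2^ (-1) = 1/2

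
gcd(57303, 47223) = 9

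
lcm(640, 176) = 7040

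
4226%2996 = 1230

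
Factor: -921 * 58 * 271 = -1 * 2^1 * 3^1 * 29^1 * 271^1 * 307^1 = -14476278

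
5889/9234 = 1963/3078 ≈ 0.638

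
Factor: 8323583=479^1*17377^1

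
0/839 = 0 = 0.00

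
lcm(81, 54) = 162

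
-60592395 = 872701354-933293749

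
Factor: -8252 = -1 * 2^2 * 2063^1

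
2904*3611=10486344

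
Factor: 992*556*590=2^8*5^1*31^1*59^1*139^1=325415680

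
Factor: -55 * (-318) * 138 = 2^2 * 3^2 * 5^1 * 11^1 * 23^1 * 53^1 = 2413620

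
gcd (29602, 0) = 29602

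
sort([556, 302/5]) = [302/5, 556]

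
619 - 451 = 168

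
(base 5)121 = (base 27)19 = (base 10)36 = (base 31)15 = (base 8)44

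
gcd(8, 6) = 2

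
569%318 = 251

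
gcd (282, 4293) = 3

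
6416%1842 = 890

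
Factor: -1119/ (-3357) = 3^ (-1) = 1/3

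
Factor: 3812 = 2^2*953^1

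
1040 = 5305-4265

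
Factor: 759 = 3^1 * 11^1 * 23^1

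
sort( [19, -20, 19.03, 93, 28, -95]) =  [-95, -20, 19, 19.03, 28, 93]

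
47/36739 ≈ 0.00128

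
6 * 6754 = 40524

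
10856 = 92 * 118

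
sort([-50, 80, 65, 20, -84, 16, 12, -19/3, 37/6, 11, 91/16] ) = [-84, -50, -19/3, 91/16, 37/6, 11, 12, 16, 20, 65, 80] 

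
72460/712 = 18115/178 ≈ 101.77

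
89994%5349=4410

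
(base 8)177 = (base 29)4b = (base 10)127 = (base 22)5h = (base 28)4f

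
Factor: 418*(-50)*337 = -1*2^2*5^2*11^1*19^1*337^1 = -7043300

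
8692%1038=388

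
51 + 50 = 101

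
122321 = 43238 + 79083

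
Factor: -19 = -1*19^1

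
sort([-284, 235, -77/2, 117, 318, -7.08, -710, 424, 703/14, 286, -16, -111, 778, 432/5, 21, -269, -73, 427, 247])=[-710, -284, -269, -111, -73, -77/2, -16, -7.08, 21, 703/14, 432/5, 117, 235, 247, 286, 318, 424, 427, 778]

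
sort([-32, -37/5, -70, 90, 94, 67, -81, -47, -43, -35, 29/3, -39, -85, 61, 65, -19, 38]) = [-85, -81, -70, -47, -43, -39, -35, -32, -19, -37/5, 29/3, 38, 61, 65, 67, 90, 94]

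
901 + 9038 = 9939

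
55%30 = 25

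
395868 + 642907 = 1038775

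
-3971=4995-8966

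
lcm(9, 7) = 63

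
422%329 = 93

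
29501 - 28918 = 583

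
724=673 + 51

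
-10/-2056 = 5/1028≈0.00486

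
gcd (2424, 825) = 3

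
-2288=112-2400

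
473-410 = 63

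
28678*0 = 0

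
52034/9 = 5781 + 5/9≈5781.56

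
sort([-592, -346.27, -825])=[-825, -592, -346.27]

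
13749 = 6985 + 6764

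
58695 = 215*273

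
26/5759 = 2/443 ≈ 0.00451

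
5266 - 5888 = -622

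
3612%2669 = 943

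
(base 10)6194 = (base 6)44402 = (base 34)5c6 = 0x1832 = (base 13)2a86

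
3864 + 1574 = 5438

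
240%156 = 84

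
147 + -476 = -329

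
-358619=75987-434606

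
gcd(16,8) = 8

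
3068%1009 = 41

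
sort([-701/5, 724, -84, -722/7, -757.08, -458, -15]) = [-757.08, -458, -701/5, -722/7, -84, -15, 724]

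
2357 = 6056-3699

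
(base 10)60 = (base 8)74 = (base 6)140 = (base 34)1q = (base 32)1s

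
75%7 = 5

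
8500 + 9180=17680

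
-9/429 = -3/143 ≈ -0.0210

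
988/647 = 1 + 341/647 ≈ 1.53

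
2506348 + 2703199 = 5209547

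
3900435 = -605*(-6447)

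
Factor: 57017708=2^2 * 11^1 * 19^1 * 241^1 * 283^1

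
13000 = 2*6500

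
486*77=37422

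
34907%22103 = 12804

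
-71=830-901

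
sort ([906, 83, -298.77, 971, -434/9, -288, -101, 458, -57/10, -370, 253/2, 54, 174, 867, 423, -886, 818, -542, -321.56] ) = [-886, -542, -370, -321.56, -298.77, -288, -101, -434/9, -57/10, 54, 83, 253/2, 174, 423, 458, 818, 867, 906, 971] 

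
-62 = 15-77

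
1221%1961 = 1221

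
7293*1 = 7293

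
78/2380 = 39/1190 ≈ 0.0328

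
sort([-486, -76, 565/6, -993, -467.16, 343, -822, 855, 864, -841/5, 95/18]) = [-993, -822, -486, -467.16, -841/5, -76, 95/18, 565/6, 343, 855, 864]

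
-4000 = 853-4853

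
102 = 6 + 96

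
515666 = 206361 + 309305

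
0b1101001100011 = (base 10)6755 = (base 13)30c8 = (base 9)10235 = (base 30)7f5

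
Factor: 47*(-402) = -1*2^1*3^1*47^1*67^1 = -18894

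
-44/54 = -22/27 ≈ -0.815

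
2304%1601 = 703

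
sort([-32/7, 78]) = [-32/7, 78]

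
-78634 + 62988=-15646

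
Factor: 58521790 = 2^1*5^1*37^1*277^1*571^1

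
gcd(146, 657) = 73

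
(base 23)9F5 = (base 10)5111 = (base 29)627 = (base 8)11767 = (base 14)1C11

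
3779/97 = 38 + 93/97 ≈ 38.96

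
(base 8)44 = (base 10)36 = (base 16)24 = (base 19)1h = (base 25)1b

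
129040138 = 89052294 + 39987844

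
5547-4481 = 1066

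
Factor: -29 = -1 * 29^1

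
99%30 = 9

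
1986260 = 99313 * 20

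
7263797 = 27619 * 263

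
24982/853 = 29 + 245/853 ≈ 29.29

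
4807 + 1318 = 6125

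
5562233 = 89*62497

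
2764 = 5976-3212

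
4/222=2/111 ≈ 0.0180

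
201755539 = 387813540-186058001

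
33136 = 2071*16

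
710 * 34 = 24140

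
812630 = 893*910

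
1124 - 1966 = -842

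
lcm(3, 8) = 24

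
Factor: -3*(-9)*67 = 3^3*67^1 = 1809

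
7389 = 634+6755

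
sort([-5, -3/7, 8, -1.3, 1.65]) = [-5, -1.3, -3/7, 1.65, 8]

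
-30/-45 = 2/3 ≈ 0.667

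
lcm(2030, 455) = 26390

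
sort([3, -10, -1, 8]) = [-10, -1, 3, 8]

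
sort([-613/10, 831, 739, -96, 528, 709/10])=[-96, -613/10, 709/10, 528, 739, 831]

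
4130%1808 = 514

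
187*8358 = 1562946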